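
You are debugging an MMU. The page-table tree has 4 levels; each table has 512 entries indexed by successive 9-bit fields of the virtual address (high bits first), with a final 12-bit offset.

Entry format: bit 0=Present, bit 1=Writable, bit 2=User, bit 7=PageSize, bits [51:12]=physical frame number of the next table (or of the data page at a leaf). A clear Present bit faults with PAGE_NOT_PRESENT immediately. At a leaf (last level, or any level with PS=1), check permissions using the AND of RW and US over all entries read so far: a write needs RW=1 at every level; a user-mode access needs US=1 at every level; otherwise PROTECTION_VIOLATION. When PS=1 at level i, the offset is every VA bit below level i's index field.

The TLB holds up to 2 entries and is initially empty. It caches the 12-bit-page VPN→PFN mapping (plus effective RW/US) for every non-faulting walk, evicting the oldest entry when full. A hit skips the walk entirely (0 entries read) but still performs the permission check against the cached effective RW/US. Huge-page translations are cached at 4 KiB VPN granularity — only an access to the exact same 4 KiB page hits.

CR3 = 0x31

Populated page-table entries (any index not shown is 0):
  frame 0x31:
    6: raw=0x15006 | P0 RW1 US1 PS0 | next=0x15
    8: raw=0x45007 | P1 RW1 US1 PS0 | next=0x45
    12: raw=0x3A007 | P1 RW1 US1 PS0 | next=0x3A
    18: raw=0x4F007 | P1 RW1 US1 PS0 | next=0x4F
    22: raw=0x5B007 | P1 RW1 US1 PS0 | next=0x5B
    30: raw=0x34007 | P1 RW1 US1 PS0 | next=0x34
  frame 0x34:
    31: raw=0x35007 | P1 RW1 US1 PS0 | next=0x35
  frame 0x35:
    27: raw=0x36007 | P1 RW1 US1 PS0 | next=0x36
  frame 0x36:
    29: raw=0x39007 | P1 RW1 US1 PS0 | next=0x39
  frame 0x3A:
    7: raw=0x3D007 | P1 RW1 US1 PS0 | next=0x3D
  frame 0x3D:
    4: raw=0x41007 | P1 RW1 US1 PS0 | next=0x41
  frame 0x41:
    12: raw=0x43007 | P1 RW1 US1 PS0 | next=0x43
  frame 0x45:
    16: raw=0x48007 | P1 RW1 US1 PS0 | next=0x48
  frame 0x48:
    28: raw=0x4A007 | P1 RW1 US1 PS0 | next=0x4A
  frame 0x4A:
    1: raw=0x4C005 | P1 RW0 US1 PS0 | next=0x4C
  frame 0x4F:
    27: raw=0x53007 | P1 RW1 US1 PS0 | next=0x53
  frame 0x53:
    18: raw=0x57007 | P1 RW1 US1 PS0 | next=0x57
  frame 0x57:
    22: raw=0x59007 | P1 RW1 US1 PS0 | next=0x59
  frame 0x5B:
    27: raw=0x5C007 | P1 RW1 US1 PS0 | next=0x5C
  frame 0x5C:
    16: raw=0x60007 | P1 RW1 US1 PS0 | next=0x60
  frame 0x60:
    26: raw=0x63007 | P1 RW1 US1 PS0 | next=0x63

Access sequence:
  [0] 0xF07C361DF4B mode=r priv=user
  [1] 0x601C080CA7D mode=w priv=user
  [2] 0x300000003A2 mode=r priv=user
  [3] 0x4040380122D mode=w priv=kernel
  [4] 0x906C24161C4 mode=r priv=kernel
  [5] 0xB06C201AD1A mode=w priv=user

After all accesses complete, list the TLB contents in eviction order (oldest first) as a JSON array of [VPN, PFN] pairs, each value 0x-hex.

Trace:
#0 VA=0xF07C361DF4B (r,user):
  L0 @0x31[30] → 0x34007  P=1,RW=1,US=1,PS=0
  L1 @0x34[31] → 0x35007  P=1,RW=1,US=1,PS=0
  L2 @0x35[27] → 0x36007  P=1,RW=1,US=1,PS=0
  L3 @0x36[29] → 0x39007  P=1,RW=1,US=1,PS=0
  ⇒ phys 0x39F4B  [4 reads]
#1 VA=0x601C080CA7D (w,user):
  L0 @0x31[12] → 0x3A007  P=1,RW=1,US=1,PS=0
  L1 @0x3A[7] → 0x3D007  P=1,RW=1,US=1,PS=0
  L2 @0x3D[4] → 0x41007  P=1,RW=1,US=1,PS=0
  L3 @0x41[12] → 0x43007  P=1,RW=1,US=1,PS=0
  ⇒ phys 0x43A7D  [4 reads]
#2 VA=0x300000003A2 (r,user):
  L0 @0x31[6] → 0x15006  P=0,RW=1,US=1,PS=0
  ✗ PAGE_NOT_PRESENT  [1 reads]
#3 VA=0x4040380122D (w,kernel):
  L0 @0x31[8] → 0x45007  P=1,RW=1,US=1,PS=0
  L1 @0x45[16] → 0x48007  P=1,RW=1,US=1,PS=0
  L2 @0x48[28] → 0x4A007  P=1,RW=1,US=1,PS=0
  L3 @0x4A[1] → 0x4C005  P=1,RW=0,US=1,PS=0
  ✗ PROTECTION_VIOLATION  [4 reads]
#4 VA=0x906C24161C4 (r,kernel):
  L0 @0x31[18] → 0x4F007  P=1,RW=1,US=1,PS=0
  L1 @0x4F[27] → 0x53007  P=1,RW=1,US=1,PS=0
  L2 @0x53[18] → 0x57007  P=1,RW=1,US=1,PS=0
  L3 @0x57[22] → 0x59007  P=1,RW=1,US=1,PS=0
  ⇒ phys 0x591C4  [4 reads]
#5 VA=0xB06C201AD1A (w,user):
  L0 @0x31[22] → 0x5B007  P=1,RW=1,US=1,PS=0
  L1 @0x5B[27] → 0x5C007  P=1,RW=1,US=1,PS=0
  L2 @0x5C[16] → 0x60007  P=1,RW=1,US=1,PS=0
  L3 @0x60[26] → 0x63007  P=1,RW=1,US=1,PS=0
  ⇒ phys 0x63D1A  [4 reads]

TLB: [["0x906C2416", "0x59"], ["0xB06C201A", "0x63"]]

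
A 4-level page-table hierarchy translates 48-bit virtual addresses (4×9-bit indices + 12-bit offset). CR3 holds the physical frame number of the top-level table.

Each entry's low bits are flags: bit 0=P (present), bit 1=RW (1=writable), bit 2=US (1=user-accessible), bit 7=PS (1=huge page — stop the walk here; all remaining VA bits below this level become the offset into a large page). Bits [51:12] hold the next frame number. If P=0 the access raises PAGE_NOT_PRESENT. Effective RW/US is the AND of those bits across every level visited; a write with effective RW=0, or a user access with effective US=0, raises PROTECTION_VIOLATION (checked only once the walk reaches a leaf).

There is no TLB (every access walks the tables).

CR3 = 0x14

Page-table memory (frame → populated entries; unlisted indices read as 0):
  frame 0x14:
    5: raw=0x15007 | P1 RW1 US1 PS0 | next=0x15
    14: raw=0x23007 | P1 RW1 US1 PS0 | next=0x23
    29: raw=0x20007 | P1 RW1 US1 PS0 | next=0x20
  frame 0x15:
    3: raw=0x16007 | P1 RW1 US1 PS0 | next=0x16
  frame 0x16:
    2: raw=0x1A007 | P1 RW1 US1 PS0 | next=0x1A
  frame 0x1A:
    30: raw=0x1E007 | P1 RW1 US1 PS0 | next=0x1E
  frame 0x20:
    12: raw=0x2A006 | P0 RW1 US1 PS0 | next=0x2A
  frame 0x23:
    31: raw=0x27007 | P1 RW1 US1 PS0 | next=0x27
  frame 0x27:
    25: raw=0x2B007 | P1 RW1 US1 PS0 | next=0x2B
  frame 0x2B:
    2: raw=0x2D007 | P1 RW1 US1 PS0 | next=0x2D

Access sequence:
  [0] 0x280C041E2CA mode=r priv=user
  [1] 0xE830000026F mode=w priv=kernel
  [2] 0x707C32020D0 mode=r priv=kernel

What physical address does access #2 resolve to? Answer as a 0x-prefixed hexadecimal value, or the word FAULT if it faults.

Per-access translation:
#0 VA=0x280C041E2CA (r,user):
  L0: frame=0x14 idx=5 entry=0x15007 [P=1 RW=1 US=1 PS=0]
  L1: frame=0x15 idx=3 entry=0x16007 [P=1 RW=1 US=1 PS=0]
  L2: frame=0x16 idx=2 entry=0x1A007 [P=1 RW=1 US=1 PS=0]
  L3: frame=0x1A idx=30 entry=0x1E007 [P=1 RW=1 US=1 PS=0]
  ✓ 0x1E2CA  — 4 lookups
#1 VA=0xE830000026F (w,kernel):
  L0: frame=0x14 idx=29 entry=0x20007 [P=1 RW=1 US=1 PS=0]
  L1: frame=0x20 idx=12 entry=0x2A006 [P=0 RW=1 US=1 PS=0]
  ⇒ fault: PAGE_NOT_PRESENT  — 2 lookups
#2 VA=0x707C32020D0 (r,kernel):
  L0: frame=0x14 idx=14 entry=0x23007 [P=1 RW=1 US=1 PS=0]
  L1: frame=0x23 idx=31 entry=0x27007 [P=1 RW=1 US=1 PS=0]
  L2: frame=0x27 idx=25 entry=0x2B007 [P=1 RW=1 US=1 PS=0]
  L3: frame=0x2B idx=2 entry=0x2D007 [P=1 RW=1 US=1 PS=0]
  ✓ 0x2D0D0  — 4 lookups

Access #2 PA: 0x2D0D0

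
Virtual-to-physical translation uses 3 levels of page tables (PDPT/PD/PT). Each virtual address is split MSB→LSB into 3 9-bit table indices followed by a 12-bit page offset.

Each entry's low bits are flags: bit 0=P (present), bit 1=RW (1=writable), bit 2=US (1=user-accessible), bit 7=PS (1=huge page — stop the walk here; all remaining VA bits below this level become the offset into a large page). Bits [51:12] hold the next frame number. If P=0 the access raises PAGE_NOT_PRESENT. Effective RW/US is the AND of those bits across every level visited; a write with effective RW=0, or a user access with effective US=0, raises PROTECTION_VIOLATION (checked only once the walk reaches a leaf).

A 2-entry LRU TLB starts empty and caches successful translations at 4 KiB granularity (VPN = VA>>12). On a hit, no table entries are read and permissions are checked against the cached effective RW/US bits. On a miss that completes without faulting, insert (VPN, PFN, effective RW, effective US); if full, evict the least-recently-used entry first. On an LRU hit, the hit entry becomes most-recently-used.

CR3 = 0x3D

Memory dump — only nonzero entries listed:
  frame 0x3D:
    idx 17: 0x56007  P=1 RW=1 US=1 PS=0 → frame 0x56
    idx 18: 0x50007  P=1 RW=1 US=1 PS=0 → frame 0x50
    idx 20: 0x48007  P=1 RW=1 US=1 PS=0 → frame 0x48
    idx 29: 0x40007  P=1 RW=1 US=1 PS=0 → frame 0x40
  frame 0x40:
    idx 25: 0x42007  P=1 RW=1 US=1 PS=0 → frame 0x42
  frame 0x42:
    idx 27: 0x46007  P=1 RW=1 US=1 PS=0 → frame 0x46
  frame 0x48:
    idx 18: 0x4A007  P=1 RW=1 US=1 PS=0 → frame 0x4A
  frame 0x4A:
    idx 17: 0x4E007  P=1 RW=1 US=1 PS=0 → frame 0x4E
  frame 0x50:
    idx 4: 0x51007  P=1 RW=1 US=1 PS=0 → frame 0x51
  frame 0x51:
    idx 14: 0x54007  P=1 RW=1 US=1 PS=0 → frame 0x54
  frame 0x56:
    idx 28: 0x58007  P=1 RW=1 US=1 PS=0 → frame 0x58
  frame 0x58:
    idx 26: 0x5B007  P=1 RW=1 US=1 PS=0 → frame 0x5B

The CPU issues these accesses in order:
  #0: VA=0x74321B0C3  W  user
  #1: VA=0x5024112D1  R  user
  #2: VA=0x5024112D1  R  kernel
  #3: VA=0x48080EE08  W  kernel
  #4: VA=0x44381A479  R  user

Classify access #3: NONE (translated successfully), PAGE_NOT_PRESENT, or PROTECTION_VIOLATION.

Per-access translation:
#0 VA=0x74321B0C3 (w,user):
  L0: frame=0x3D idx=29 entry=0x40007 [P=1 RW=1 US=1 PS=0]
  L1: frame=0x40 idx=25 entry=0x42007 [P=1 RW=1 US=1 PS=0]
  L2: frame=0x42 idx=27 entry=0x46007 [P=1 RW=1 US=1 PS=0]
  ⇒ phys 0x460C3  [3 reads]
#1 VA=0x5024112D1 (r,user):
  L0: frame=0x3D idx=20 entry=0x48007 [P=1 RW=1 US=1 PS=0]
  L1: frame=0x48 idx=18 entry=0x4A007 [P=1 RW=1 US=1 PS=0]
  L2: frame=0x4A idx=17 entry=0x4E007 [P=1 RW=1 US=1 PS=0]
  ⇒ phys 0x4E2D1  [3 reads]
#2 VA=0x5024112D1 (r,kernel):
  TLB hit vpn=0x502411 → PA=0x4E2D1
#3 VA=0x48080EE08 (w,kernel):
  L0: frame=0x3D idx=18 entry=0x50007 [P=1 RW=1 US=1 PS=0]
  L1: frame=0x50 idx=4 entry=0x51007 [P=1 RW=1 US=1 PS=0]
  L2: frame=0x51 idx=14 entry=0x54007 [P=1 RW=1 US=1 PS=0]
  ⇒ phys 0x54E08  [3 reads]
#4 VA=0x44381A479 (r,user):
  L0: frame=0x3D idx=17 entry=0x56007 [P=1 RW=1 US=1 PS=0]
  L1: frame=0x56 idx=28 entry=0x58007 [P=1 RW=1 US=1 PS=0]
  L2: frame=0x58 idx=26 entry=0x5B007 [P=1 RW=1 US=1 PS=0]
  ⇒ phys 0x5B479  [3 reads]

Access #3 fault: NONE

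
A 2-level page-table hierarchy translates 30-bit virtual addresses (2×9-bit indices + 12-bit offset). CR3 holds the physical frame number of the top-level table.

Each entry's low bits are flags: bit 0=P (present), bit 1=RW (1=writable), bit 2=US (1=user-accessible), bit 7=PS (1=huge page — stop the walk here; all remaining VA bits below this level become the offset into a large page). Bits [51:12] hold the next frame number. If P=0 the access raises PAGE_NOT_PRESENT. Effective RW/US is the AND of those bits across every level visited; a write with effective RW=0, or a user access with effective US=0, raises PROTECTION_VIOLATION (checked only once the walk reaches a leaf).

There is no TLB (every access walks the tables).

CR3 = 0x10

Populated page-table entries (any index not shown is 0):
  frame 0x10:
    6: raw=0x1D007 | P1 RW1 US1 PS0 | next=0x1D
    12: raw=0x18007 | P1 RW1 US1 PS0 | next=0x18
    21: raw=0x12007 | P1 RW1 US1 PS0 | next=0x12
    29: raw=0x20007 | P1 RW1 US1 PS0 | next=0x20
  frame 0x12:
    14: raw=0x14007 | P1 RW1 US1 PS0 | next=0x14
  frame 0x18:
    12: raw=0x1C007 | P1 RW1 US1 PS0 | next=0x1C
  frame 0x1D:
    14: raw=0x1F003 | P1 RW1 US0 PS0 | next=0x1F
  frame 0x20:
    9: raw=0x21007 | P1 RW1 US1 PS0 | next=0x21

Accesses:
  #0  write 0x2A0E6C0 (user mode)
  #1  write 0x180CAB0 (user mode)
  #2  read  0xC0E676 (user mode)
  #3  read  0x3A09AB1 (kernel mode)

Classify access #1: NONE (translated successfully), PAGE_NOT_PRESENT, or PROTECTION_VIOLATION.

Trace:
#0 VA=0x2A0E6C0 (w,user):
  L0: frame=0x10 idx=21 entry=0x12007 [P=1 RW=1 US=1 PS=0]
  L1: frame=0x12 idx=14 entry=0x14007 [P=1 RW=1 US=1 PS=0]
  ✓ 0x146C0  — 2 lookups
#1 VA=0x180CAB0 (w,user):
  L0: frame=0x10 idx=12 entry=0x18007 [P=1 RW=1 US=1 PS=0]
  L1: frame=0x18 idx=12 entry=0x1C007 [P=1 RW=1 US=1 PS=0]
  ✓ 0x1CAB0  — 2 lookups
#2 VA=0xC0E676 (r,user):
  L0: frame=0x10 idx=6 entry=0x1D007 [P=1 RW=1 US=1 PS=0]
  L1: frame=0x1D idx=14 entry=0x1F003 [P=1 RW=1 US=0 PS=0]
  ⇒ fault: PROTECTION_VIOLATION  — 2 lookups
#3 VA=0x3A09AB1 (r,kernel):
  L0: frame=0x10 idx=29 entry=0x20007 [P=1 RW=1 US=1 PS=0]
  L1: frame=0x20 idx=9 entry=0x21007 [P=1 RW=1 US=1 PS=0]
  ✓ 0x21AB1  — 2 lookups

Access #1 fault: NONE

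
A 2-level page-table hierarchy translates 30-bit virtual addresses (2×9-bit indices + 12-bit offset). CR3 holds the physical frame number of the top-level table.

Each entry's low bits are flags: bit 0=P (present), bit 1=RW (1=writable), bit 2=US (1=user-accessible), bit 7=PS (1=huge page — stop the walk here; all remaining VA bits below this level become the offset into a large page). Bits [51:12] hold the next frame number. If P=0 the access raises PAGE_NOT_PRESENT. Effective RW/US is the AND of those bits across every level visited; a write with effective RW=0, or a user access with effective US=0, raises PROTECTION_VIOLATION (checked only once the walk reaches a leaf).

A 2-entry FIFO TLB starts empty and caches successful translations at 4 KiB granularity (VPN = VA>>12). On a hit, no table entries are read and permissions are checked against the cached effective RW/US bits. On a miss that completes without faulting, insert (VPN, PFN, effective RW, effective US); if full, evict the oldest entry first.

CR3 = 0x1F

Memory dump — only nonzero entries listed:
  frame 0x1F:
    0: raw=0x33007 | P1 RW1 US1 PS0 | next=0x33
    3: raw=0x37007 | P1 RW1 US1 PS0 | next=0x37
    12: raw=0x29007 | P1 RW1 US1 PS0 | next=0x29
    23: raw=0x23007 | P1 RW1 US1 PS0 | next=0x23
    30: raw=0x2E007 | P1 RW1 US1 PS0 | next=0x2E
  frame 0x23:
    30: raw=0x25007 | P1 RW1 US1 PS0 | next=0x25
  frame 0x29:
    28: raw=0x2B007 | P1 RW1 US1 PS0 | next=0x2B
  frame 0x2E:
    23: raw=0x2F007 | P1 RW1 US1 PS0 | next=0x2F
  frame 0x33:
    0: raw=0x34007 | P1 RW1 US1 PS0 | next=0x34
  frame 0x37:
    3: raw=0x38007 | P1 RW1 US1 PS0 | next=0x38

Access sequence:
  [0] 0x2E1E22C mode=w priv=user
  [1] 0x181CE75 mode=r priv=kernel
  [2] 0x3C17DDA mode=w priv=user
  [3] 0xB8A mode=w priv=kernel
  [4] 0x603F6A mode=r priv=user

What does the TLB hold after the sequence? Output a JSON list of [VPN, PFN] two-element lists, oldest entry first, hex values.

Trace:
#0 VA=0x2E1E22C (w,user):
  lvl0: tbl 0x1F, slot 23 ⇒ 0x23007 (P1/RW1/US1/PS0)
  lvl1: tbl 0x23, slot 30 ⇒ 0x25007 (P1/RW1/US1/PS0)
  ✓ 0x2522C  — 2 lookups
#1 VA=0x181CE75 (r,kernel):
  lvl0: tbl 0x1F, slot 12 ⇒ 0x29007 (P1/RW1/US1/PS0)
  lvl1: tbl 0x29, slot 28 ⇒ 0x2B007 (P1/RW1/US1/PS0)
  ✓ 0x2BE75  — 2 lookups
#2 VA=0x3C17DDA (w,user):
  lvl0: tbl 0x1F, slot 30 ⇒ 0x2E007 (P1/RW1/US1/PS0)
  lvl1: tbl 0x2E, slot 23 ⇒ 0x2F007 (P1/RW1/US1/PS0)
  ✓ 0x2FDDA  — 2 lookups
#3 VA=0xB8A (w,kernel):
  lvl0: tbl 0x1F, slot 0 ⇒ 0x33007 (P1/RW1/US1/PS0)
  lvl1: tbl 0x33, slot 0 ⇒ 0x34007 (P1/RW1/US1/PS0)
  ✓ 0x34B8A  — 2 lookups
#4 VA=0x603F6A (r,user):
  lvl0: tbl 0x1F, slot 3 ⇒ 0x37007 (P1/RW1/US1/PS0)
  lvl1: tbl 0x37, slot 3 ⇒ 0x38007 (P1/RW1/US1/PS0)
  ✓ 0x38F6A  — 2 lookups

TLB: [["0x0", "0x34"], ["0x603", "0x38"]]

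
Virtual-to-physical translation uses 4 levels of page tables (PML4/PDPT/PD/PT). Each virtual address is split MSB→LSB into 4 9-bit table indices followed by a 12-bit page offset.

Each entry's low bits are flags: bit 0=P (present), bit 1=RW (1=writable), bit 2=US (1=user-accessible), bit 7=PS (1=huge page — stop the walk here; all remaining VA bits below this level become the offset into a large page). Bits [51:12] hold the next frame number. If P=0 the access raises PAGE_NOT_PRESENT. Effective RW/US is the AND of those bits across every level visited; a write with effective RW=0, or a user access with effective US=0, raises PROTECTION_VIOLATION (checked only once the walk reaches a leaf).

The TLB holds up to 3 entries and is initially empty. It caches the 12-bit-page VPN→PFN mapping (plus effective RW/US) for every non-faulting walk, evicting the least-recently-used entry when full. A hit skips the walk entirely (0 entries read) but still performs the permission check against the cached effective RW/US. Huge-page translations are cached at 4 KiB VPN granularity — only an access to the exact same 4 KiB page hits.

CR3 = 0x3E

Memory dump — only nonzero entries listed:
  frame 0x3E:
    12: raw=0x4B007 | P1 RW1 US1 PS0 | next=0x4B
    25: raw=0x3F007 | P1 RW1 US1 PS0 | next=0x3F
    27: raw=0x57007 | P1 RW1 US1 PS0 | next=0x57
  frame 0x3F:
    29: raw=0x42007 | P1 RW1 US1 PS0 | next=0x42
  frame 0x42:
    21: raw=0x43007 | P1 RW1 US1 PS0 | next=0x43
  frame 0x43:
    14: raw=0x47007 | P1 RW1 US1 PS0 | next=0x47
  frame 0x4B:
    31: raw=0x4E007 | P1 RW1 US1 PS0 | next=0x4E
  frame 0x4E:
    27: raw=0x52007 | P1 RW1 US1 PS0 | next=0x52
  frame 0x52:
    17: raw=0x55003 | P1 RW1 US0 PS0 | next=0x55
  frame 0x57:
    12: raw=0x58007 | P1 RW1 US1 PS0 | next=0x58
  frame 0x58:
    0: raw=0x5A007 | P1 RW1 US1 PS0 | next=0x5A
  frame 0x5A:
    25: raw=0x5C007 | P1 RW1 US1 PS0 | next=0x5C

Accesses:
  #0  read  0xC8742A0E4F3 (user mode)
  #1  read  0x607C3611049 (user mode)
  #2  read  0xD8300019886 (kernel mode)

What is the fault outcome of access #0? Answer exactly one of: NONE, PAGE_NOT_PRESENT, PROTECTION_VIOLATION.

Walk each access:
#0 VA=0xC8742A0E4F3 (r,user):
  L0: frame=0x3E idx=25 entry=0x3F007 [P=1 RW=1 US=1 PS=0]
  L1: frame=0x3F idx=29 entry=0x42007 [P=1 RW=1 US=1 PS=0]
  L2: frame=0x42 idx=21 entry=0x43007 [P=1 RW=1 US=1 PS=0]
  L3: frame=0x43 idx=14 entry=0x47007 [P=1 RW=1 US=1 PS=0]
  → PA=0x474F3  (4 entries read)
#1 VA=0x607C3611049 (r,user):
  L0: frame=0x3E idx=12 entry=0x4B007 [P=1 RW=1 US=1 PS=0]
  L1: frame=0x4B idx=31 entry=0x4E007 [P=1 RW=1 US=1 PS=0]
  L2: frame=0x4E idx=27 entry=0x52007 [P=1 RW=1 US=1 PS=0]
  L3: frame=0x52 idx=17 entry=0x55003 [P=1 RW=1 US=0 PS=0]
  ⇒ fault: PROTECTION_VIOLATION  — 4 lookups
#2 VA=0xD8300019886 (r,kernel):
  L0: frame=0x3E idx=27 entry=0x57007 [P=1 RW=1 US=1 PS=0]
  L1: frame=0x57 idx=12 entry=0x58007 [P=1 RW=1 US=1 PS=0]
  L2: frame=0x58 idx=0 entry=0x5A007 [P=1 RW=1 US=1 PS=0]
  L3: frame=0x5A idx=25 entry=0x5C007 [P=1 RW=1 US=1 PS=0]
  → PA=0x5C886  (4 entries read)

Access #0 fault: NONE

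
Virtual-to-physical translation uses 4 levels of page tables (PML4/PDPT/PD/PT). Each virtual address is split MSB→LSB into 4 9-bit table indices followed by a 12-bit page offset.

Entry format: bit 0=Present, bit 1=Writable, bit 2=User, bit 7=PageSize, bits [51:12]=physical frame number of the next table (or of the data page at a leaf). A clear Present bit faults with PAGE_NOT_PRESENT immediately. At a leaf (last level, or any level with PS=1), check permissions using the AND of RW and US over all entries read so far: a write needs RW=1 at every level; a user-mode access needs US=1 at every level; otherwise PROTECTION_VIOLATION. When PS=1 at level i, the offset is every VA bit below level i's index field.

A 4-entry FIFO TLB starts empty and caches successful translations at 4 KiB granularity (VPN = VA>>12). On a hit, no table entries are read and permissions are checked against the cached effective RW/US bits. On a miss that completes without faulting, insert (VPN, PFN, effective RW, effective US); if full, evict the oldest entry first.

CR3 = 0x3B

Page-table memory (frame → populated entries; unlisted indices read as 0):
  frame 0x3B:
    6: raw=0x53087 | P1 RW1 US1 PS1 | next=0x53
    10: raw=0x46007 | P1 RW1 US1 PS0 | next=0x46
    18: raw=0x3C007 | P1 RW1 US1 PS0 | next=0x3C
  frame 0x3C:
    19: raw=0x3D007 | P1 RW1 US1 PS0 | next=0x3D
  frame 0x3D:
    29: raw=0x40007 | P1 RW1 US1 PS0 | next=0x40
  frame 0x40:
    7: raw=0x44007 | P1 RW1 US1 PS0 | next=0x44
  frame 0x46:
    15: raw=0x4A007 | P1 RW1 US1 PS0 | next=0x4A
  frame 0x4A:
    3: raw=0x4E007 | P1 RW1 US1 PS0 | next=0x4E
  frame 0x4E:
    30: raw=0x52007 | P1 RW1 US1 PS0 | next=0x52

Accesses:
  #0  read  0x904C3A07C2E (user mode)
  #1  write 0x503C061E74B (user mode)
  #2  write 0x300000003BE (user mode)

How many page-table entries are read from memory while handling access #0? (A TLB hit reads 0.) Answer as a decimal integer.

Trace:
#0 VA=0x904C3A07C2E (r,user):
  L0: frame=0x3B idx=18 entry=0x3C007 [P=1 RW=1 US=1 PS=0]
  L1: frame=0x3C idx=19 entry=0x3D007 [P=1 RW=1 US=1 PS=0]
  L2: frame=0x3D idx=29 entry=0x40007 [P=1 RW=1 US=1 PS=0]
  L3: frame=0x40 idx=7 entry=0x44007 [P=1 RW=1 US=1 PS=0]
  ✓ 0x44C2E  — 4 lookups
#1 VA=0x503C061E74B (w,user):
  L0: frame=0x3B idx=10 entry=0x46007 [P=1 RW=1 US=1 PS=0]
  L1: frame=0x46 idx=15 entry=0x4A007 [P=1 RW=1 US=1 PS=0]
  L2: frame=0x4A idx=3 entry=0x4E007 [P=1 RW=1 US=1 PS=0]
  L3: frame=0x4E idx=30 entry=0x52007 [P=1 RW=1 US=1 PS=0]
  ✓ 0x5274B  — 4 lookups
#2 VA=0x300000003BE (w,user):
  L0: frame=0x3B idx=6 entry=0x53087 [P=1 RW=1 US=1 PS=1]
  ✓ 0x533BE (huge @L0)  — 1 lookups

Entries read for #0: 4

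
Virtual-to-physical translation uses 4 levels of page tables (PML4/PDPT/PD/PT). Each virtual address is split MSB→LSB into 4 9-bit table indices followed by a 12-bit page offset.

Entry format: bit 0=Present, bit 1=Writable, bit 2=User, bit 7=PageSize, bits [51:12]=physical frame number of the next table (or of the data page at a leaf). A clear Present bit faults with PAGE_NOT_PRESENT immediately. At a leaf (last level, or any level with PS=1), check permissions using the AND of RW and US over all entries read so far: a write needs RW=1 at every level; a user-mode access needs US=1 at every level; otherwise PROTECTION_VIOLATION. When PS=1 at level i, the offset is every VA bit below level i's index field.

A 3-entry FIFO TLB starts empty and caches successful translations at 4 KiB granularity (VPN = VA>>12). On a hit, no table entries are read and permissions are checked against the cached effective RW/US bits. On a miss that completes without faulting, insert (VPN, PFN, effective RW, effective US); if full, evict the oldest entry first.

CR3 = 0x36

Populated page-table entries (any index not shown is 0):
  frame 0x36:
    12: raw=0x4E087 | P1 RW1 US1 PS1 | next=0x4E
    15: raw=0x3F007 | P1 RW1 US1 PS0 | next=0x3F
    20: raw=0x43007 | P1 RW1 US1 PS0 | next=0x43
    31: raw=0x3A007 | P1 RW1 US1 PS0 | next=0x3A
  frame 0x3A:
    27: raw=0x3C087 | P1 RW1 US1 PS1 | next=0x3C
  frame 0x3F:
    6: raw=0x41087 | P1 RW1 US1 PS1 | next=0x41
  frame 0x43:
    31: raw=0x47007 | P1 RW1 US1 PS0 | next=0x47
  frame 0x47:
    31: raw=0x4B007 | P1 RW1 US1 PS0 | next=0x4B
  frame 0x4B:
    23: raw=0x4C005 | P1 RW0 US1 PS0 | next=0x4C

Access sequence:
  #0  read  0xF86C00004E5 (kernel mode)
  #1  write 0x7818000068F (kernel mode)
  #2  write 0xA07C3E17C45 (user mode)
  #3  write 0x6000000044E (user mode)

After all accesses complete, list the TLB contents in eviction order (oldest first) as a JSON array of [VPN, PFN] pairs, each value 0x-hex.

Trace:
#0 VA=0xF86C00004E5 (r,kernel):
  L0: frame=0x36 idx=31 entry=0x3A007 [P=1 RW=1 US=1 PS=0]
  L1: frame=0x3A idx=27 entry=0x3C087 [P=1 RW=1 US=1 PS=1]
  ✓ 0x3C4E5 (huge @L1)  — 2 lookups
#1 VA=0x7818000068F (w,kernel):
  L0: frame=0x36 idx=15 entry=0x3F007 [P=1 RW=1 US=1 PS=0]
  L1: frame=0x3F idx=6 entry=0x41087 [P=1 RW=1 US=1 PS=1]
  ✓ 0x4168F (huge @L1)  — 2 lookups
#2 VA=0xA07C3E17C45 (w,user):
  L0: frame=0x36 idx=20 entry=0x43007 [P=1 RW=1 US=1 PS=0]
  L1: frame=0x43 idx=31 entry=0x47007 [P=1 RW=1 US=1 PS=0]
  L2: frame=0x47 idx=31 entry=0x4B007 [P=1 RW=1 US=1 PS=0]
  L3: frame=0x4B idx=23 entry=0x4C005 [P=1 RW=0 US=1 PS=0]
  ✗ PROTECTION_VIOLATION  [4 reads]
#3 VA=0x6000000044E (w,user):
  L0: frame=0x36 idx=12 entry=0x4E087 [P=1 RW=1 US=1 PS=1]
  ✓ 0x4E44E (huge @L0)  — 1 lookups

TLB: [["0xF86C0000", "0x3C"], ["0x78180000", "0x41"], ["0x60000000", "0x4E"]]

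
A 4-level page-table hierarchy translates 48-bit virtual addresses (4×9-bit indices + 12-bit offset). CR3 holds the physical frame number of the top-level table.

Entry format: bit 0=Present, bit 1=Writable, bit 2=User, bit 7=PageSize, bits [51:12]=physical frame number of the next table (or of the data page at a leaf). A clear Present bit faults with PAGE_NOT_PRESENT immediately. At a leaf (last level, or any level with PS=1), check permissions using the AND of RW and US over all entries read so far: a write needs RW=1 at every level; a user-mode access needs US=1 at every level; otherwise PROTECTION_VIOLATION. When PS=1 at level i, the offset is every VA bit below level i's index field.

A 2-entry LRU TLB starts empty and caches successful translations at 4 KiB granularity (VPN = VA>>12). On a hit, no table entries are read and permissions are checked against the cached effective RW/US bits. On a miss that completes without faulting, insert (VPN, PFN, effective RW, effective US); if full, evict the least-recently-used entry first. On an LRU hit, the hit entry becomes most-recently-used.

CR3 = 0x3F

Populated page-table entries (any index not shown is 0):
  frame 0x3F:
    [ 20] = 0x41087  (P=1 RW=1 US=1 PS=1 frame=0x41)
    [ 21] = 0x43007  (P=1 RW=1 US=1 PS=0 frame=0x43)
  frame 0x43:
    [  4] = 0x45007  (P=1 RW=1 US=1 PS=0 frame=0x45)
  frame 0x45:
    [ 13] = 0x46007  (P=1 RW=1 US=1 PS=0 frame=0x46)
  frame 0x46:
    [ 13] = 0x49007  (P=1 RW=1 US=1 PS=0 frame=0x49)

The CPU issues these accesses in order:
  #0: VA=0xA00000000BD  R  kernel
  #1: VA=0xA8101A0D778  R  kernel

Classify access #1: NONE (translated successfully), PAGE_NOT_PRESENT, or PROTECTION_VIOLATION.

Per-access translation:
#0 VA=0xA00000000BD (r,kernel):
  L0: frame=0x3F idx=20 entry=0x41087 [P=1 RW=1 US=1 PS=1]
  ✓ 0x410BD (huge @L0)  — 1 lookups
#1 VA=0xA8101A0D778 (r,kernel):
  L0: frame=0x3F idx=21 entry=0x43007 [P=1 RW=1 US=1 PS=0]
  L1: frame=0x43 idx=4 entry=0x45007 [P=1 RW=1 US=1 PS=0]
  L2: frame=0x45 idx=13 entry=0x46007 [P=1 RW=1 US=1 PS=0]
  L3: frame=0x46 idx=13 entry=0x49007 [P=1 RW=1 US=1 PS=0]
  ✓ 0x49778  — 4 lookups

Access #1 fault: NONE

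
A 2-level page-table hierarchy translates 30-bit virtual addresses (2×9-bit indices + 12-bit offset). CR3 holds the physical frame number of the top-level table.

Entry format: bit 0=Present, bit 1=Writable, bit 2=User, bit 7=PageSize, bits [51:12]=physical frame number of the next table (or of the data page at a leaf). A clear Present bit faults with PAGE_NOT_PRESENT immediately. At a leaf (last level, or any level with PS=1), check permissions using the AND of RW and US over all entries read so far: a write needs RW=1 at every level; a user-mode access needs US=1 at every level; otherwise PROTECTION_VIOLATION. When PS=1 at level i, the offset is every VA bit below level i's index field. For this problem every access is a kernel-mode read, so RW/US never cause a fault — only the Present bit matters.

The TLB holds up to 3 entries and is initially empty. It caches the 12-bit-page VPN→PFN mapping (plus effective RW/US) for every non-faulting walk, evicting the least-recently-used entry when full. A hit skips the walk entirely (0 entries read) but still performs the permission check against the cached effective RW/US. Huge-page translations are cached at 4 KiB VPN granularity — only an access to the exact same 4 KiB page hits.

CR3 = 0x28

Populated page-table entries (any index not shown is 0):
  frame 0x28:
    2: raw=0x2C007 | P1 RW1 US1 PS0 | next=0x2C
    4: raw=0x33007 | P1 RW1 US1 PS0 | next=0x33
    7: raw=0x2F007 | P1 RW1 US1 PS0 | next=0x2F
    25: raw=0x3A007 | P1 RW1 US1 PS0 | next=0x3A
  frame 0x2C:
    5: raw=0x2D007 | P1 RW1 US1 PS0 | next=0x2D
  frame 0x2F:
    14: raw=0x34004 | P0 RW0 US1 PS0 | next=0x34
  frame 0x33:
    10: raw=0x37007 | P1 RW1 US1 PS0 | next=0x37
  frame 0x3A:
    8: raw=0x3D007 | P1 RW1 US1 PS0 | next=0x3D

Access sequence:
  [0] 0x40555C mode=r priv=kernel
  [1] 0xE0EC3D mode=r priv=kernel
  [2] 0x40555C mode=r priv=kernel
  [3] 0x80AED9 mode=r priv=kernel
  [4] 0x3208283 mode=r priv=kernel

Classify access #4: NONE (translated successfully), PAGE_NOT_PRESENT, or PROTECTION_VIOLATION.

Trace:
#0 VA=0x40555C (r,kernel):
  [0] read 0x28 idx=2: raw=0x2C007 flags P=1 W=1 U=1 S=0
  [1] read 0x2C idx=5: raw=0x2D007 flags P=1 W=1 U=1 S=0
  ⇒ phys 0x2D55C  [2 reads]
#1 VA=0xE0EC3D (r,kernel):
  [0] read 0x28 idx=7: raw=0x2F007 flags P=1 W=1 U=1 S=0
  [1] read 0x2F idx=14: raw=0x34004 flags P=0 W=0 U=1 S=0
  ✗ PAGE_NOT_PRESENT  [2 reads]
#2 VA=0x40555C (r,kernel):
  TLB hit vpn=0x405 → PA=0x2D55C
#3 VA=0x80AED9 (r,kernel):
  [0] read 0x28 idx=4: raw=0x33007 flags P=1 W=1 U=1 S=0
  [1] read 0x33 idx=10: raw=0x37007 flags P=1 W=1 U=1 S=0
  ⇒ phys 0x37ED9  [2 reads]
#4 VA=0x3208283 (r,kernel):
  [0] read 0x28 idx=25: raw=0x3A007 flags P=1 W=1 U=1 S=0
  [1] read 0x3A idx=8: raw=0x3D007 flags P=1 W=1 U=1 S=0
  ⇒ phys 0x3D283  [2 reads]

Access #4 fault: NONE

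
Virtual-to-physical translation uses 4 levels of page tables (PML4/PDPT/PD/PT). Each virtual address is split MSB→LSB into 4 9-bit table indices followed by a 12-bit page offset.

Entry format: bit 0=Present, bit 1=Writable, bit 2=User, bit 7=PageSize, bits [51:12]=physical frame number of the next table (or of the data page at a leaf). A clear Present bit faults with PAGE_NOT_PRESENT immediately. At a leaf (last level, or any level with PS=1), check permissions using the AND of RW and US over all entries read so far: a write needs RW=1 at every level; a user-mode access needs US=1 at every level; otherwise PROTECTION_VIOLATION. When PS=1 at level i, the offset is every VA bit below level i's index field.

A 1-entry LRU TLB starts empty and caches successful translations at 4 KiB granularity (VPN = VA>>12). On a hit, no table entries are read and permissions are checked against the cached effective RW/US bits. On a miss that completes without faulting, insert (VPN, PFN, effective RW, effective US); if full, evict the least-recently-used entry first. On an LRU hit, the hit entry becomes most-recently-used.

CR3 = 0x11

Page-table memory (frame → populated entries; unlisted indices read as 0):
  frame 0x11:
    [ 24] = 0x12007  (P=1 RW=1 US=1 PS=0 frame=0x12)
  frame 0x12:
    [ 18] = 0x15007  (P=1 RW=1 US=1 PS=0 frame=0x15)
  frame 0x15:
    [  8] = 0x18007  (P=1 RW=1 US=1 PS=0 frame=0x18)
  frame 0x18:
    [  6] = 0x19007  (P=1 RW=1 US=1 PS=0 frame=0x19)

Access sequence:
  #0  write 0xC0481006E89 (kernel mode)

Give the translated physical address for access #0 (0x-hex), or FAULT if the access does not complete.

Per-access translation:
#0 VA=0xC0481006E89 (w,kernel):
  L0: frame=0x11 idx=24 entry=0x12007 [P=1 RW=1 US=1 PS=0]
  L1: frame=0x12 idx=18 entry=0x15007 [P=1 RW=1 US=1 PS=0]
  L2: frame=0x15 idx=8 entry=0x18007 [P=1 RW=1 US=1 PS=0]
  L3: frame=0x18 idx=6 entry=0x19007 [P=1 RW=1 US=1 PS=0]
  ✓ 0x19E89  — 4 lookups

Access #0 PA: 0x19E89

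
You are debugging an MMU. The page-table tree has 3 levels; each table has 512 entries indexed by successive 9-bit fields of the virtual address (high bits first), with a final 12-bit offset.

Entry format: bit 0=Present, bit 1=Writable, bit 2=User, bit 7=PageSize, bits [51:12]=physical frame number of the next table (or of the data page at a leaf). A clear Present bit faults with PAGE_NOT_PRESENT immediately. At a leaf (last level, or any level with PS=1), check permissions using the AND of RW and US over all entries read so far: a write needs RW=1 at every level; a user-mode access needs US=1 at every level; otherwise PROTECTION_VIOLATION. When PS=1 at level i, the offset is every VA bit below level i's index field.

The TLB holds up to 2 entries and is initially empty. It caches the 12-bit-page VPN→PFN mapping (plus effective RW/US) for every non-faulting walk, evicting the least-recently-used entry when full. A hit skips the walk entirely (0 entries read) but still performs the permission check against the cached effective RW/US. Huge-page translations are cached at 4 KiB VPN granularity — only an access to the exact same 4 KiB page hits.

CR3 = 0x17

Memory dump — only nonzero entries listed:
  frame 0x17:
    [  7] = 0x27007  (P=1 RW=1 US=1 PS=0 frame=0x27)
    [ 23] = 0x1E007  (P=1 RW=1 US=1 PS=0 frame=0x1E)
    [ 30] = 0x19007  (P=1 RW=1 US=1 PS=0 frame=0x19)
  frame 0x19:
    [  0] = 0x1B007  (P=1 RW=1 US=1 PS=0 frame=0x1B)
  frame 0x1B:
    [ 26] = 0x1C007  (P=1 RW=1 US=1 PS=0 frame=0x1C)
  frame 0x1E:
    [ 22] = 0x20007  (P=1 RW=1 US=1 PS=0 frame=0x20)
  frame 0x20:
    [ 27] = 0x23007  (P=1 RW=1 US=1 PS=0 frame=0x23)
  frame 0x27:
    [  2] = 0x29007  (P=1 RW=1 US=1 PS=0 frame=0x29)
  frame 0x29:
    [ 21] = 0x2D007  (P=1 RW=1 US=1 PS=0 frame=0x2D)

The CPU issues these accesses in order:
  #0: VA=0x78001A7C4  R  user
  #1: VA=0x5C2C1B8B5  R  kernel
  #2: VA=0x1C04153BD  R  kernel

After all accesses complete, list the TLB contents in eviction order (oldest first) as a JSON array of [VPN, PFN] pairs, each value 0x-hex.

Per-access translation:
#0 VA=0x78001A7C4 (r,user):
  L0 @0x17[30] → 0x19007  P=1,RW=1,US=1,PS=0
  L1 @0x19[0] → 0x1B007  P=1,RW=1,US=1,PS=0
  L2 @0x1B[26] → 0x1C007  P=1,RW=1,US=1,PS=0
  ✓ 0x1C7C4  — 3 lookups
#1 VA=0x5C2C1B8B5 (r,kernel):
  L0 @0x17[23] → 0x1E007  P=1,RW=1,US=1,PS=0
  L1 @0x1E[22] → 0x20007  P=1,RW=1,US=1,PS=0
  L2 @0x20[27] → 0x23007  P=1,RW=1,US=1,PS=0
  ✓ 0x238B5  — 3 lookups
#2 VA=0x1C04153BD (r,kernel):
  L0 @0x17[7] → 0x27007  P=1,RW=1,US=1,PS=0
  L1 @0x27[2] → 0x29007  P=1,RW=1,US=1,PS=0
  L2 @0x29[21] → 0x2D007  P=1,RW=1,US=1,PS=0
  ✓ 0x2D3BD  — 3 lookups

TLB: [["0x5C2C1B", "0x23"], ["0x1C0415", "0x2D"]]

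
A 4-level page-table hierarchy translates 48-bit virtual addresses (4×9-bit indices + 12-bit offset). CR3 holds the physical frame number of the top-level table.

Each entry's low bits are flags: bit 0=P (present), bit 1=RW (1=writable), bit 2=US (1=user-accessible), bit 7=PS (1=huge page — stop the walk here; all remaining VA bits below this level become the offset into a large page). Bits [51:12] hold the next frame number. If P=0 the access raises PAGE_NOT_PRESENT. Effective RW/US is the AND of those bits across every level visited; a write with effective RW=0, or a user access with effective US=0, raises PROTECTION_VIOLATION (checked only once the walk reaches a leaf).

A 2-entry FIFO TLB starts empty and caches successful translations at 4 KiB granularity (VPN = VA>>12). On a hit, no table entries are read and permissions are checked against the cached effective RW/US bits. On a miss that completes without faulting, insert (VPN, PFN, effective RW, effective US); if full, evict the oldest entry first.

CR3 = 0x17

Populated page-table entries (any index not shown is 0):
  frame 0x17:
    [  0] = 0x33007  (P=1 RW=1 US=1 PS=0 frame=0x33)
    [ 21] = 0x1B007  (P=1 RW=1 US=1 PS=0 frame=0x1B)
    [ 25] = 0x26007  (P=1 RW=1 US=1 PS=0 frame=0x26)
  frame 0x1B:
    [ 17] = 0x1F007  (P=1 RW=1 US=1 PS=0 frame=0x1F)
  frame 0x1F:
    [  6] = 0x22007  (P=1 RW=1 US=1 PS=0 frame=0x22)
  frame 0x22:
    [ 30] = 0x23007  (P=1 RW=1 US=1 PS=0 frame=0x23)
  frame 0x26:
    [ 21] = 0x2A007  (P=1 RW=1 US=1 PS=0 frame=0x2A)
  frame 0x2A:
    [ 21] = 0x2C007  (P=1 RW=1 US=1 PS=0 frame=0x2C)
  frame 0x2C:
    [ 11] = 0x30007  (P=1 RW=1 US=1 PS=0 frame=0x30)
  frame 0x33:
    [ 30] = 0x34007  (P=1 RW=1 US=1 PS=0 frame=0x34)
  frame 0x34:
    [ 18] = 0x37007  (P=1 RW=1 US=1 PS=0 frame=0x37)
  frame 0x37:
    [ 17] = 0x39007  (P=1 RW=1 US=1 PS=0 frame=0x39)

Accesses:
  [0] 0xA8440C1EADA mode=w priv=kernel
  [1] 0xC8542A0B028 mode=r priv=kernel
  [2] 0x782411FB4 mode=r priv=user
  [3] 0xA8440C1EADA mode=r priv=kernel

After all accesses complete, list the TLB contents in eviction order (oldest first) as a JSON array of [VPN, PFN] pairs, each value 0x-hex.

Per-access translation:
#0 VA=0xA8440C1EADA (w,kernel):
  lvl0: tbl 0x17, slot 21 ⇒ 0x1B007 (P1/RW1/US1/PS0)
  lvl1: tbl 0x1B, slot 17 ⇒ 0x1F007 (P1/RW1/US1/PS0)
  lvl2: tbl 0x1F, slot 6 ⇒ 0x22007 (P1/RW1/US1/PS0)
  lvl3: tbl 0x22, slot 30 ⇒ 0x23007 (P1/RW1/US1/PS0)
  → PA=0x23ADA  (4 entries read)
#1 VA=0xC8542A0B028 (r,kernel):
  lvl0: tbl 0x17, slot 25 ⇒ 0x26007 (P1/RW1/US1/PS0)
  lvl1: tbl 0x26, slot 21 ⇒ 0x2A007 (P1/RW1/US1/PS0)
  lvl2: tbl 0x2A, slot 21 ⇒ 0x2C007 (P1/RW1/US1/PS0)
  lvl3: tbl 0x2C, slot 11 ⇒ 0x30007 (P1/RW1/US1/PS0)
  → PA=0x30028  (4 entries read)
#2 VA=0x782411FB4 (r,user):
  lvl0: tbl 0x17, slot 0 ⇒ 0x33007 (P1/RW1/US1/PS0)
  lvl1: tbl 0x33, slot 30 ⇒ 0x34007 (P1/RW1/US1/PS0)
  lvl2: tbl 0x34, slot 18 ⇒ 0x37007 (P1/RW1/US1/PS0)
  lvl3: tbl 0x37, slot 17 ⇒ 0x39007 (P1/RW1/US1/PS0)
  → PA=0x39FB4  (4 entries read)
#3 VA=0xA8440C1EADA (r,kernel):
  lvl0: tbl 0x17, slot 21 ⇒ 0x1B007 (P1/RW1/US1/PS0)
  lvl1: tbl 0x1B, slot 17 ⇒ 0x1F007 (P1/RW1/US1/PS0)
  lvl2: tbl 0x1F, slot 6 ⇒ 0x22007 (P1/RW1/US1/PS0)
  lvl3: tbl 0x22, slot 30 ⇒ 0x23007 (P1/RW1/US1/PS0)
  → PA=0x23ADA  (4 entries read)

TLB: [["0x782411", "0x39"], ["0xA8440C1E", "0x23"]]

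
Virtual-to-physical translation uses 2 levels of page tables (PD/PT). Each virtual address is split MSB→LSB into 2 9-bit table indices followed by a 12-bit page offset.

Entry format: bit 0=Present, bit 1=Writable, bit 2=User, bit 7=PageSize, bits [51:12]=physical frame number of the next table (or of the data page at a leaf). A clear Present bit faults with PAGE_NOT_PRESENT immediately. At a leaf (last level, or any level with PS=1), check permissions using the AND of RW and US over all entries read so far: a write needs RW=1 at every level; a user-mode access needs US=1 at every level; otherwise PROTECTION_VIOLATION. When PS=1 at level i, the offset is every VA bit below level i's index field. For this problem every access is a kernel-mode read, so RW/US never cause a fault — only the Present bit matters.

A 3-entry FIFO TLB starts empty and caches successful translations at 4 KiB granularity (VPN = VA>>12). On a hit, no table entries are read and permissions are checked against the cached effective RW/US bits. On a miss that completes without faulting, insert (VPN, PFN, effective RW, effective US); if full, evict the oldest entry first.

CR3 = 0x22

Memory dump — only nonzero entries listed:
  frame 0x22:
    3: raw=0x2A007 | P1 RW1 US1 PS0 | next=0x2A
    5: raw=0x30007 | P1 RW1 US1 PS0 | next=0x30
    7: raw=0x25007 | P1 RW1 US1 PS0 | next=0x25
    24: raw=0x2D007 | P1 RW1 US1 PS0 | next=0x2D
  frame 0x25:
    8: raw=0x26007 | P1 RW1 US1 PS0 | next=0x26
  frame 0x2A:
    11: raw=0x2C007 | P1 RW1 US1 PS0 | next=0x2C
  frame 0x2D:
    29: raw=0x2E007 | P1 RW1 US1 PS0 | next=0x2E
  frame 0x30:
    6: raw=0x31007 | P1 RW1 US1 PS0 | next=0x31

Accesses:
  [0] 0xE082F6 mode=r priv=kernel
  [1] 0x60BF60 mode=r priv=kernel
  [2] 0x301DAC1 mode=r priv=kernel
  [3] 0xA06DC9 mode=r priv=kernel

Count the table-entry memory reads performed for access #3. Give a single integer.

Walk each access:
#0 VA=0xE082F6 (r,kernel):
  L0: frame=0x22 idx=7 entry=0x25007 [P=1 RW=1 US=1 PS=0]
  L1: frame=0x25 idx=8 entry=0x26007 [P=1 RW=1 US=1 PS=0]
  → PA=0x262F6  (2 entries read)
#1 VA=0x60BF60 (r,kernel):
  L0: frame=0x22 idx=3 entry=0x2A007 [P=1 RW=1 US=1 PS=0]
  L1: frame=0x2A idx=11 entry=0x2C007 [P=1 RW=1 US=1 PS=0]
  → PA=0x2CF60  (2 entries read)
#2 VA=0x301DAC1 (r,kernel):
  L0: frame=0x22 idx=24 entry=0x2D007 [P=1 RW=1 US=1 PS=0]
  L1: frame=0x2D idx=29 entry=0x2E007 [P=1 RW=1 US=1 PS=0]
  → PA=0x2EAC1  (2 entries read)
#3 VA=0xA06DC9 (r,kernel):
  L0: frame=0x22 idx=5 entry=0x30007 [P=1 RW=1 US=1 PS=0]
  L1: frame=0x30 idx=6 entry=0x31007 [P=1 RW=1 US=1 PS=0]
  → PA=0x31DC9  (2 entries read)

Entries read for #3: 2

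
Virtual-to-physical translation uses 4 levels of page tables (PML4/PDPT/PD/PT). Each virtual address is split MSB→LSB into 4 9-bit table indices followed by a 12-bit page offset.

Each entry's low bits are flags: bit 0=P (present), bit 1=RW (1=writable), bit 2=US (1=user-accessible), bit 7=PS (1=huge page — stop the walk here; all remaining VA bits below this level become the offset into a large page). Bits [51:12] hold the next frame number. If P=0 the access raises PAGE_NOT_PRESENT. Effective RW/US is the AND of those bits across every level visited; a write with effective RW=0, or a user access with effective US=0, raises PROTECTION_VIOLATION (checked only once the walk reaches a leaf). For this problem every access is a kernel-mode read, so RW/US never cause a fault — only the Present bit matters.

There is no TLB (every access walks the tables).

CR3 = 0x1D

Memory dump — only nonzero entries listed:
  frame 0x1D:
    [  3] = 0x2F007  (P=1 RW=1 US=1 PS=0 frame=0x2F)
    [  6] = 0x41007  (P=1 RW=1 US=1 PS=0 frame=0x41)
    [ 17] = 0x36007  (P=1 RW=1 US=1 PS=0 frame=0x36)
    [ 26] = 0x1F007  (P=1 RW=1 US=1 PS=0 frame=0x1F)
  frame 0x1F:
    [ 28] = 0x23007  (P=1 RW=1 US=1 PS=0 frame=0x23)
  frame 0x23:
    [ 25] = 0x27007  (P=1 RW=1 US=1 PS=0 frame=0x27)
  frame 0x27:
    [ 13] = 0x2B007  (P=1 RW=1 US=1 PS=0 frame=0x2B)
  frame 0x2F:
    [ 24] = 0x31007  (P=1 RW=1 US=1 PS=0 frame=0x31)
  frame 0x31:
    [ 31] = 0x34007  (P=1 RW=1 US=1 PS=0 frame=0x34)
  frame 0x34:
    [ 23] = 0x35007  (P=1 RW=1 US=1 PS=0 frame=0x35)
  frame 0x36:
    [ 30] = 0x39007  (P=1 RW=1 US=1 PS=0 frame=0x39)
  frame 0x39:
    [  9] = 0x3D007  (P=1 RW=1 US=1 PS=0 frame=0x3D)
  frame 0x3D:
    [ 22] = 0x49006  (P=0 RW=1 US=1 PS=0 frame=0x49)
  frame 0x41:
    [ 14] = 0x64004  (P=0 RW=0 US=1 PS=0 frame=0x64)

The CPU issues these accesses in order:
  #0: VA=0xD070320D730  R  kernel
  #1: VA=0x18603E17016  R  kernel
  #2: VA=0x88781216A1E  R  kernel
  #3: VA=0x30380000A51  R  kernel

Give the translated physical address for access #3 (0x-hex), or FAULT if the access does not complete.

Walk each access:
#0 VA=0xD070320D730 (r,kernel):
  [0] read 0x1D idx=26: raw=0x1F007 flags P=1 W=1 U=1 S=0
  [1] read 0x1F idx=28: raw=0x23007 flags P=1 W=1 U=1 S=0
  [2] read 0x23 idx=25: raw=0x27007 flags P=1 W=1 U=1 S=0
  [3] read 0x27 idx=13: raw=0x2B007 flags P=1 W=1 U=1 S=0
  → PA=0x2B730  (4 entries read)
#1 VA=0x18603E17016 (r,kernel):
  [0] read 0x1D idx=3: raw=0x2F007 flags P=1 W=1 U=1 S=0
  [1] read 0x2F idx=24: raw=0x31007 flags P=1 W=1 U=1 S=0
  [2] read 0x31 idx=31: raw=0x34007 flags P=1 W=1 U=1 S=0
  [3] read 0x34 idx=23: raw=0x35007 flags P=1 W=1 U=1 S=0
  → PA=0x35016  (4 entries read)
#2 VA=0x88781216A1E (r,kernel):
  [0] read 0x1D idx=17: raw=0x36007 flags P=1 W=1 U=1 S=0
  [1] read 0x36 idx=30: raw=0x39007 flags P=1 W=1 U=1 S=0
  [2] read 0x39 idx=9: raw=0x3D007 flags P=1 W=1 U=1 S=0
  [3] read 0x3D idx=22: raw=0x49006 flags P=0 W=1 U=1 S=0
  ⇒ fault: PAGE_NOT_PRESENT  — 4 lookups
#3 VA=0x30380000A51 (r,kernel):
  [0] read 0x1D idx=6: raw=0x41007 flags P=1 W=1 U=1 S=0
  [1] read 0x41 idx=14: raw=0x64004 flags P=0 W=0 U=1 S=0
  ⇒ fault: PAGE_NOT_PRESENT  — 2 lookups

Access #3 PA: FAULT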